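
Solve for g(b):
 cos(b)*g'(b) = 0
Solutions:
 g(b) = C1


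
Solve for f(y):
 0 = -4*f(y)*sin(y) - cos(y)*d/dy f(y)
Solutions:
 f(y) = C1*cos(y)^4


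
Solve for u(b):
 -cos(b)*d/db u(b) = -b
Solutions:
 u(b) = C1 + Integral(b/cos(b), b)


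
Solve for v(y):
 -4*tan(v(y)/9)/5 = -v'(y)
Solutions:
 v(y) = -9*asin(C1*exp(4*y/45)) + 9*pi
 v(y) = 9*asin(C1*exp(4*y/45))


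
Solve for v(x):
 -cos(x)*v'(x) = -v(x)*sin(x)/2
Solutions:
 v(x) = C1/sqrt(cos(x))


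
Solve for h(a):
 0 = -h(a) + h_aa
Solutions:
 h(a) = C1*exp(-a) + C2*exp(a)


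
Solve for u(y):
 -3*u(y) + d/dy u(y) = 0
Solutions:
 u(y) = C1*exp(3*y)


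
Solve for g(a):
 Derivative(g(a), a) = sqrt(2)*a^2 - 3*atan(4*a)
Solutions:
 g(a) = C1 + sqrt(2)*a^3/3 - 3*a*atan(4*a) + 3*log(16*a^2 + 1)/8


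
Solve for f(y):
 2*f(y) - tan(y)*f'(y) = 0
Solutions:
 f(y) = C1*sin(y)^2


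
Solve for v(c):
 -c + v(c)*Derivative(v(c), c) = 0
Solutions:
 v(c) = -sqrt(C1 + c^2)
 v(c) = sqrt(C1 + c^2)


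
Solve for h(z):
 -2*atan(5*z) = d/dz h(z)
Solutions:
 h(z) = C1 - 2*z*atan(5*z) + log(25*z^2 + 1)/5


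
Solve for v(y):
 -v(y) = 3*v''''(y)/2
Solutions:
 v(y) = (C1*sin(6^(3/4)*y/6) + C2*cos(6^(3/4)*y/6))*exp(-6^(3/4)*y/6) + (C3*sin(6^(3/4)*y/6) + C4*cos(6^(3/4)*y/6))*exp(6^(3/4)*y/6)


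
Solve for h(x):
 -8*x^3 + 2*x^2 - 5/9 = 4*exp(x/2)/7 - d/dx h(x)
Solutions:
 h(x) = C1 + 2*x^4 - 2*x^3/3 + 5*x/9 + 8*exp(x/2)/7


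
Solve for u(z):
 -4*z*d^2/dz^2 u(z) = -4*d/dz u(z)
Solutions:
 u(z) = C1 + C2*z^2


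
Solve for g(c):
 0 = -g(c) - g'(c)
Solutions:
 g(c) = C1*exp(-c)


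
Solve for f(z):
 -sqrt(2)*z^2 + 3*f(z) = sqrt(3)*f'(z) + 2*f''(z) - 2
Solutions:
 f(z) = C1*exp(-sqrt(3)*z) + C2*exp(sqrt(3)*z/2) + sqrt(2)*z^2/3 + 2*sqrt(6)*z/9 - 2/3 + 2*sqrt(2)/3


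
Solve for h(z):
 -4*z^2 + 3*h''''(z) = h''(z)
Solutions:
 h(z) = C1 + C2*z + C3*exp(-sqrt(3)*z/3) + C4*exp(sqrt(3)*z/3) - z^4/3 - 12*z^2


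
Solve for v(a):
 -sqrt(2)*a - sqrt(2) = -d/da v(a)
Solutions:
 v(a) = C1 + sqrt(2)*a^2/2 + sqrt(2)*a


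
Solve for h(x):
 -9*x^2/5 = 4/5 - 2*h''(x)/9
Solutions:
 h(x) = C1 + C2*x + 27*x^4/40 + 9*x^2/5


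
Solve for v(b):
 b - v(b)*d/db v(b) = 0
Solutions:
 v(b) = -sqrt(C1 + b^2)
 v(b) = sqrt(C1 + b^2)


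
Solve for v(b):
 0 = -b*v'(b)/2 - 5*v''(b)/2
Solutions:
 v(b) = C1 + C2*erf(sqrt(10)*b/10)


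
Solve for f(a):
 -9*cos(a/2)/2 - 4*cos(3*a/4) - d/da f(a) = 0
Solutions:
 f(a) = C1 - 9*sin(a/2) - 16*sin(3*a/4)/3


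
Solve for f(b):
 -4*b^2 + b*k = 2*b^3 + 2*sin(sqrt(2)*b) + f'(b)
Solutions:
 f(b) = C1 - b^4/2 - 4*b^3/3 + b^2*k/2 + sqrt(2)*cos(sqrt(2)*b)


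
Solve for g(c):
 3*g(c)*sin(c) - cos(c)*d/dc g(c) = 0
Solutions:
 g(c) = C1/cos(c)^3


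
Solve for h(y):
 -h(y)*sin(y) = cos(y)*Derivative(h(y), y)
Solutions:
 h(y) = C1*cos(y)


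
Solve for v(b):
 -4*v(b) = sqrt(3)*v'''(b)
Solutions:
 v(b) = C3*exp(-2^(2/3)*3^(5/6)*b/3) + (C1*sin(2^(2/3)*3^(1/3)*b/2) + C2*cos(2^(2/3)*3^(1/3)*b/2))*exp(2^(2/3)*3^(5/6)*b/6)


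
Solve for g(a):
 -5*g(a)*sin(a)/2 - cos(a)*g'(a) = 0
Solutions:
 g(a) = C1*cos(a)^(5/2)


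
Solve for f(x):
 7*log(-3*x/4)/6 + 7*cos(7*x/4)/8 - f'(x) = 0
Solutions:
 f(x) = C1 + 7*x*log(-x)/6 - 7*x*log(2)/3 - 7*x/6 + 7*x*log(3)/6 + sin(7*x/4)/2


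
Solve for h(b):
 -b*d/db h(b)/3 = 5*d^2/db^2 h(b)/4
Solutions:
 h(b) = C1 + C2*erf(sqrt(30)*b/15)


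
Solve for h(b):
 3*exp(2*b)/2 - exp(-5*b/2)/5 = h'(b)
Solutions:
 h(b) = C1 + 3*exp(2*b)/4 + 2*exp(-5*b/2)/25


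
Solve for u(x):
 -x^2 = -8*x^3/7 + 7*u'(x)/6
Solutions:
 u(x) = C1 + 12*x^4/49 - 2*x^3/7


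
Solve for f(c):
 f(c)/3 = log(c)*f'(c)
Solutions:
 f(c) = C1*exp(li(c)/3)


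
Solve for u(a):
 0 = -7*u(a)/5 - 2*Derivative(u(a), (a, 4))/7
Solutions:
 u(a) = (C1*sin(2^(1/4)*5^(3/4)*sqrt(7)*a/10) + C2*cos(2^(1/4)*5^(3/4)*sqrt(7)*a/10))*exp(-2^(1/4)*5^(3/4)*sqrt(7)*a/10) + (C3*sin(2^(1/4)*5^(3/4)*sqrt(7)*a/10) + C4*cos(2^(1/4)*5^(3/4)*sqrt(7)*a/10))*exp(2^(1/4)*5^(3/4)*sqrt(7)*a/10)


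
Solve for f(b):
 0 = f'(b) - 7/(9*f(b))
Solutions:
 f(b) = -sqrt(C1 + 14*b)/3
 f(b) = sqrt(C1 + 14*b)/3


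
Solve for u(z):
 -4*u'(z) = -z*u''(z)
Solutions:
 u(z) = C1 + C2*z^5


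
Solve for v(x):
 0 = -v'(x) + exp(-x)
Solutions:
 v(x) = C1 - exp(-x)


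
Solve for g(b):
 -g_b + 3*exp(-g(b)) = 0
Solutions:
 g(b) = log(C1 + 3*b)


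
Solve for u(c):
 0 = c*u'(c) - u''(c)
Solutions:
 u(c) = C1 + C2*erfi(sqrt(2)*c/2)


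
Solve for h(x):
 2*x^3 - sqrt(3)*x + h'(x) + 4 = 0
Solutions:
 h(x) = C1 - x^4/2 + sqrt(3)*x^2/2 - 4*x


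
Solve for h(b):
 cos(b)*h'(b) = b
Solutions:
 h(b) = C1 + Integral(b/cos(b), b)


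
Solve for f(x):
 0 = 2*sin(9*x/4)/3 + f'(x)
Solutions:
 f(x) = C1 + 8*cos(9*x/4)/27


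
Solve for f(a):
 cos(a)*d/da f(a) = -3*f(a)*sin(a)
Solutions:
 f(a) = C1*cos(a)^3


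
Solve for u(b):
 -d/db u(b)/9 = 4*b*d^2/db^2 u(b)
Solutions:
 u(b) = C1 + C2*b^(35/36)


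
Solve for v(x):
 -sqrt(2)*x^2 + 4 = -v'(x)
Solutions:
 v(x) = C1 + sqrt(2)*x^3/3 - 4*x


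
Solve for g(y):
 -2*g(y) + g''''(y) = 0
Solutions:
 g(y) = C1*exp(-2^(1/4)*y) + C2*exp(2^(1/4)*y) + C3*sin(2^(1/4)*y) + C4*cos(2^(1/4)*y)


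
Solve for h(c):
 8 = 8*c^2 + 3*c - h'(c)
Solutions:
 h(c) = C1 + 8*c^3/3 + 3*c^2/2 - 8*c


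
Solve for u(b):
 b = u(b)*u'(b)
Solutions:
 u(b) = -sqrt(C1 + b^2)
 u(b) = sqrt(C1 + b^2)


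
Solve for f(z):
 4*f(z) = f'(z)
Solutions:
 f(z) = C1*exp(4*z)


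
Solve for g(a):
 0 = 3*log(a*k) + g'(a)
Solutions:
 g(a) = C1 - 3*a*log(a*k) + 3*a


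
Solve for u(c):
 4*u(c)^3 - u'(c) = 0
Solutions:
 u(c) = -sqrt(2)*sqrt(-1/(C1 + 4*c))/2
 u(c) = sqrt(2)*sqrt(-1/(C1 + 4*c))/2


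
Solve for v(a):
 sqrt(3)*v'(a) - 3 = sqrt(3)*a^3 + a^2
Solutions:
 v(a) = C1 + a^4/4 + sqrt(3)*a^3/9 + sqrt(3)*a


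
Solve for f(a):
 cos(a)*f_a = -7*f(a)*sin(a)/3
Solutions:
 f(a) = C1*cos(a)^(7/3)


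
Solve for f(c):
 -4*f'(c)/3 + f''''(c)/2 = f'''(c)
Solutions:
 f(c) = C1 + C2*exp(c*(-2^(2/3)*(3*sqrt(13) + 11)^(1/3) - 2*2^(1/3)/(3*sqrt(13) + 11)^(1/3) + 4)/6)*sin(2^(1/3)*sqrt(3)*c*(-2^(1/3)*(3*sqrt(13) + 11)^(1/3) + 2/(3*sqrt(13) + 11)^(1/3))/6) + C3*exp(c*(-2^(2/3)*(3*sqrt(13) + 11)^(1/3) - 2*2^(1/3)/(3*sqrt(13) + 11)^(1/3) + 4)/6)*cos(2^(1/3)*sqrt(3)*c*(-2^(1/3)*(3*sqrt(13) + 11)^(1/3) + 2/(3*sqrt(13) + 11)^(1/3))/6) + C4*exp(c*(2*2^(1/3)/(3*sqrt(13) + 11)^(1/3) + 2 + 2^(2/3)*(3*sqrt(13) + 11)^(1/3))/3)


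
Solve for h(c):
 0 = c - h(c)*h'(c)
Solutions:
 h(c) = -sqrt(C1 + c^2)
 h(c) = sqrt(C1 + c^2)


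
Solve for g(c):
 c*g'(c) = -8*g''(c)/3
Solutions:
 g(c) = C1 + C2*erf(sqrt(3)*c/4)


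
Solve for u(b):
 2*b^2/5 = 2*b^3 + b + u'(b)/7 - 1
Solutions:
 u(b) = C1 - 7*b^4/2 + 14*b^3/15 - 7*b^2/2 + 7*b


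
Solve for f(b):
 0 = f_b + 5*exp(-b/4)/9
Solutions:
 f(b) = C1 + 20*exp(-b/4)/9


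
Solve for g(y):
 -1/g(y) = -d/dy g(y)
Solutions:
 g(y) = -sqrt(C1 + 2*y)
 g(y) = sqrt(C1 + 2*y)


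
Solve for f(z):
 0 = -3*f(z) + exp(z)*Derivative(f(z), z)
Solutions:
 f(z) = C1*exp(-3*exp(-z))


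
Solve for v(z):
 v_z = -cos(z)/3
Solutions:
 v(z) = C1 - sin(z)/3


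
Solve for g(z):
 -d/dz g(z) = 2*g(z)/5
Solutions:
 g(z) = C1*exp(-2*z/5)


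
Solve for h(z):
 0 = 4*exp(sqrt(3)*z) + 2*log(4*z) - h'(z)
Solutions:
 h(z) = C1 + 2*z*log(z) + 2*z*(-1 + 2*log(2)) + 4*sqrt(3)*exp(sqrt(3)*z)/3


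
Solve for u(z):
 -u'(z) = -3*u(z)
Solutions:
 u(z) = C1*exp(3*z)


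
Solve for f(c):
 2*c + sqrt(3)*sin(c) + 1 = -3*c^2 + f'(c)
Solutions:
 f(c) = C1 + c^3 + c^2 + c - sqrt(3)*cos(c)


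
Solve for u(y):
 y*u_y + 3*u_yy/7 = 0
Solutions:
 u(y) = C1 + C2*erf(sqrt(42)*y/6)


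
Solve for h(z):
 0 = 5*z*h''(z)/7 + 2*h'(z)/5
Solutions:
 h(z) = C1 + C2*z^(11/25)


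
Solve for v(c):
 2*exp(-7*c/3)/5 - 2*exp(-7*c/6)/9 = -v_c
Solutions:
 v(c) = C1 + 6*exp(-7*c/3)/35 - 4*exp(-7*c/6)/21


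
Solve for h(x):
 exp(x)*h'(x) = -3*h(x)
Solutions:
 h(x) = C1*exp(3*exp(-x))


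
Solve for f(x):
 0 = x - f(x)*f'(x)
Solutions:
 f(x) = -sqrt(C1 + x^2)
 f(x) = sqrt(C1 + x^2)


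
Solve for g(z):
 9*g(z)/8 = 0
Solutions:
 g(z) = 0


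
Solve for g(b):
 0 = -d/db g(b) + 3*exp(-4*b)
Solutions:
 g(b) = C1 - 3*exp(-4*b)/4


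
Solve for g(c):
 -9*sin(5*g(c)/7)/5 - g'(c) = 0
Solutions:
 9*c/5 + 7*log(cos(5*g(c)/7) - 1)/10 - 7*log(cos(5*g(c)/7) + 1)/10 = C1


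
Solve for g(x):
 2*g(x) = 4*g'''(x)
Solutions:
 g(x) = C3*exp(2^(2/3)*x/2) + (C1*sin(2^(2/3)*sqrt(3)*x/4) + C2*cos(2^(2/3)*sqrt(3)*x/4))*exp(-2^(2/3)*x/4)


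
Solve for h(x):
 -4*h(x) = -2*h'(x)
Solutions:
 h(x) = C1*exp(2*x)


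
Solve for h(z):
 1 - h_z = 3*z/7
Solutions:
 h(z) = C1 - 3*z^2/14 + z


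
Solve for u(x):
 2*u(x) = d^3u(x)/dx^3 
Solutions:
 u(x) = C3*exp(2^(1/3)*x) + (C1*sin(2^(1/3)*sqrt(3)*x/2) + C2*cos(2^(1/3)*sqrt(3)*x/2))*exp(-2^(1/3)*x/2)


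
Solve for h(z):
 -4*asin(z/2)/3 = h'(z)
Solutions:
 h(z) = C1 - 4*z*asin(z/2)/3 - 4*sqrt(4 - z^2)/3


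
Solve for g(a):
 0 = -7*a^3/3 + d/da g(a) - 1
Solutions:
 g(a) = C1 + 7*a^4/12 + a


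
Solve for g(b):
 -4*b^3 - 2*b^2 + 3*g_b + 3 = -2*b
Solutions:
 g(b) = C1 + b^4/3 + 2*b^3/9 - b^2/3 - b


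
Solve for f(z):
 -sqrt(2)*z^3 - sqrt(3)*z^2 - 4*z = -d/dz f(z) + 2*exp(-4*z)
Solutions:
 f(z) = C1 + sqrt(2)*z^4/4 + sqrt(3)*z^3/3 + 2*z^2 - exp(-4*z)/2


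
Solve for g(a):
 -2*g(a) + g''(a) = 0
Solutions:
 g(a) = C1*exp(-sqrt(2)*a) + C2*exp(sqrt(2)*a)


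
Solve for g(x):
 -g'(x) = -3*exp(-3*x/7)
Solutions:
 g(x) = C1 - 7*exp(-3*x/7)


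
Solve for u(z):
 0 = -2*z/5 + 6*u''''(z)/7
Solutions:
 u(z) = C1 + C2*z + C3*z^2 + C4*z^3 + 7*z^5/1800


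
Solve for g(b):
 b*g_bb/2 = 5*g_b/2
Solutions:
 g(b) = C1 + C2*b^6


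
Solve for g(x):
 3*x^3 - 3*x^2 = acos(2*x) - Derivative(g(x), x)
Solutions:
 g(x) = C1 - 3*x^4/4 + x^3 + x*acos(2*x) - sqrt(1 - 4*x^2)/2


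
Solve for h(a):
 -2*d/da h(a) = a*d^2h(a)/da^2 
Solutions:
 h(a) = C1 + C2/a


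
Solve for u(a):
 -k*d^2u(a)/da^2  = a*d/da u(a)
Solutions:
 u(a) = C1 + C2*sqrt(k)*erf(sqrt(2)*a*sqrt(1/k)/2)


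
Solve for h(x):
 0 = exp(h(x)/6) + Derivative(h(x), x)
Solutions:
 h(x) = 6*log(1/(C1 + x)) + 6*log(6)


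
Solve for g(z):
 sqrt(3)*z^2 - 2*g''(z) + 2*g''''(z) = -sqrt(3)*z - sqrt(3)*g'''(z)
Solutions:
 g(z) = C1 + C2*z + C3*exp(z*(-sqrt(3) + sqrt(19))/4) + C4*exp(-z*(sqrt(3) + sqrt(19))/4) + sqrt(3)*z^4/24 + z^3*(sqrt(3) + 3)/12 + z^2*(3 + 7*sqrt(3))/8


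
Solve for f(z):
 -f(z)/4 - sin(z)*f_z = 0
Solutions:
 f(z) = C1*(cos(z) + 1)^(1/8)/(cos(z) - 1)^(1/8)


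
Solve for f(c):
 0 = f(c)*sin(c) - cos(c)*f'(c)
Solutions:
 f(c) = C1/cos(c)


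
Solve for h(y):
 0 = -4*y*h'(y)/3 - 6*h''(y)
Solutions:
 h(y) = C1 + C2*erf(y/3)


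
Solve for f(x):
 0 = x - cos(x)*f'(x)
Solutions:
 f(x) = C1 + Integral(x/cos(x), x)


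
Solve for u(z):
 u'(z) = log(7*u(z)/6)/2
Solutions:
 2*Integral(1/(-log(_y) - log(7) + log(6)), (_y, u(z))) = C1 - z


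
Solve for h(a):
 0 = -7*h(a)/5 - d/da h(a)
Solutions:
 h(a) = C1*exp(-7*a/5)


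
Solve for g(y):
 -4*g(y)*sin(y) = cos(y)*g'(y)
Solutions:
 g(y) = C1*cos(y)^4


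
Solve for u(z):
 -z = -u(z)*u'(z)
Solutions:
 u(z) = -sqrt(C1 + z^2)
 u(z) = sqrt(C1 + z^2)


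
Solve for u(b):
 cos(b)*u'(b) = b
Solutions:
 u(b) = C1 + Integral(b/cos(b), b)


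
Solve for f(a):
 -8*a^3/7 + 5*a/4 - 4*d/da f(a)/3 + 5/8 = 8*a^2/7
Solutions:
 f(a) = C1 - 3*a^4/14 - 2*a^3/7 + 15*a^2/32 + 15*a/32


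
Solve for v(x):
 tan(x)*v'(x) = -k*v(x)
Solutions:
 v(x) = C1*exp(-k*log(sin(x)))


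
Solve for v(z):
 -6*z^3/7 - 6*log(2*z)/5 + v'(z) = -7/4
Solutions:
 v(z) = C1 + 3*z^4/14 + 6*z*log(z)/5 - 59*z/20 + 6*z*log(2)/5


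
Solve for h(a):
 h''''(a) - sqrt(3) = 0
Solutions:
 h(a) = C1 + C2*a + C3*a^2 + C4*a^3 + sqrt(3)*a^4/24


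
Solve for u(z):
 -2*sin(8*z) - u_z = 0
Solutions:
 u(z) = C1 + cos(8*z)/4


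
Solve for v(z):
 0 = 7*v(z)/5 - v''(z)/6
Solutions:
 v(z) = C1*exp(-sqrt(210)*z/5) + C2*exp(sqrt(210)*z/5)


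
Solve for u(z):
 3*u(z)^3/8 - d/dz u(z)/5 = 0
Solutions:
 u(z) = -2*sqrt(-1/(C1 + 15*z))
 u(z) = 2*sqrt(-1/(C1 + 15*z))


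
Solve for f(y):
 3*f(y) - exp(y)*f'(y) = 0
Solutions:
 f(y) = C1*exp(-3*exp(-y))


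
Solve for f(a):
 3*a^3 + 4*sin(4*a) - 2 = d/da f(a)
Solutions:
 f(a) = C1 + 3*a^4/4 - 2*a - cos(4*a)


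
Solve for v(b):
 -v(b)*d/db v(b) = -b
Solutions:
 v(b) = -sqrt(C1 + b^2)
 v(b) = sqrt(C1 + b^2)


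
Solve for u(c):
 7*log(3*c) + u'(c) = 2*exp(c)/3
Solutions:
 u(c) = C1 - 7*c*log(c) + 7*c*(1 - log(3)) + 2*exp(c)/3


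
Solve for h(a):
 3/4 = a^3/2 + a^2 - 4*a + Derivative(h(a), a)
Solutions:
 h(a) = C1 - a^4/8 - a^3/3 + 2*a^2 + 3*a/4


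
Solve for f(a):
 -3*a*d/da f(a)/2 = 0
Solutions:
 f(a) = C1


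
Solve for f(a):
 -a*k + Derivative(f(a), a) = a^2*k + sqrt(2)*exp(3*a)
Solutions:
 f(a) = C1 + a^3*k/3 + a^2*k/2 + sqrt(2)*exp(3*a)/3


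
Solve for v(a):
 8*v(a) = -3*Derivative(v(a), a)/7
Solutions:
 v(a) = C1*exp(-56*a/3)


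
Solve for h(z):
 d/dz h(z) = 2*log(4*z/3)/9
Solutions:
 h(z) = C1 + 2*z*log(z)/9 - 2*z*log(3)/9 - 2*z/9 + 4*z*log(2)/9


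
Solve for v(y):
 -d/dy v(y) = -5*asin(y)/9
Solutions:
 v(y) = C1 + 5*y*asin(y)/9 + 5*sqrt(1 - y^2)/9


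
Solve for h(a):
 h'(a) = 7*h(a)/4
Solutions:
 h(a) = C1*exp(7*a/4)


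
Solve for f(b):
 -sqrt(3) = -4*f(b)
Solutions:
 f(b) = sqrt(3)/4


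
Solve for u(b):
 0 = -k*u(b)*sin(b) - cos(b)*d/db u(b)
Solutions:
 u(b) = C1*exp(k*log(cos(b)))


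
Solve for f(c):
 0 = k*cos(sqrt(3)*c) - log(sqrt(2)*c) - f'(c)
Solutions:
 f(c) = C1 - c*log(c) - c*log(2)/2 + c + sqrt(3)*k*sin(sqrt(3)*c)/3


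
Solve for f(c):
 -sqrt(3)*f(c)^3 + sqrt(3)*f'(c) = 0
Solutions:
 f(c) = -sqrt(2)*sqrt(-1/(C1 + c))/2
 f(c) = sqrt(2)*sqrt(-1/(C1 + c))/2


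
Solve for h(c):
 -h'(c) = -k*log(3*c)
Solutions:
 h(c) = C1 + c*k*log(c) - c*k + c*k*log(3)


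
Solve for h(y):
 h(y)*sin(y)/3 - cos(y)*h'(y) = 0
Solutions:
 h(y) = C1/cos(y)^(1/3)


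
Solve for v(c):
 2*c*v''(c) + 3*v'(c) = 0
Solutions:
 v(c) = C1 + C2/sqrt(c)


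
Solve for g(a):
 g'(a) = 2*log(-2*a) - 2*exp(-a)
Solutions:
 g(a) = C1 + 2*a*log(-a) + 2*a*(-1 + log(2)) + 2*exp(-a)


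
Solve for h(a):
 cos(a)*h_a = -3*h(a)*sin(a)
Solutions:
 h(a) = C1*cos(a)^3


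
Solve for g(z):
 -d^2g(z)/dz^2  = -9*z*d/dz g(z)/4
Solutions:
 g(z) = C1 + C2*erfi(3*sqrt(2)*z/4)


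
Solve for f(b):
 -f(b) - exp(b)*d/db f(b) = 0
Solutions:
 f(b) = C1*exp(exp(-b))


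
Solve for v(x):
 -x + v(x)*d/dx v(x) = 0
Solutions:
 v(x) = -sqrt(C1 + x^2)
 v(x) = sqrt(C1 + x^2)


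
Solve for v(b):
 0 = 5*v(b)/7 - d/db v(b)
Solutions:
 v(b) = C1*exp(5*b/7)


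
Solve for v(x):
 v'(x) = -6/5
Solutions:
 v(x) = C1 - 6*x/5


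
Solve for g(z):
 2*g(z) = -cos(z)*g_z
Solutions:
 g(z) = C1*(sin(z) - 1)/(sin(z) + 1)


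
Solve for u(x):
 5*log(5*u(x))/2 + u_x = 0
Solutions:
 2*Integral(1/(log(_y) + log(5)), (_y, u(x)))/5 = C1 - x


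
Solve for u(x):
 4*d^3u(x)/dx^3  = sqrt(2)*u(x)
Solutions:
 u(x) = C3*exp(sqrt(2)*x/2) + (C1*sin(sqrt(6)*x/4) + C2*cos(sqrt(6)*x/4))*exp(-sqrt(2)*x/4)


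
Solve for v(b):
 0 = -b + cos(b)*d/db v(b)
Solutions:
 v(b) = C1 + Integral(b/cos(b), b)


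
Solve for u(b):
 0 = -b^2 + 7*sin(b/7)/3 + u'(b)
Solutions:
 u(b) = C1 + b^3/3 + 49*cos(b/7)/3


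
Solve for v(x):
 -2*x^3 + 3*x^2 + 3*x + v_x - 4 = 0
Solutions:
 v(x) = C1 + x^4/2 - x^3 - 3*x^2/2 + 4*x


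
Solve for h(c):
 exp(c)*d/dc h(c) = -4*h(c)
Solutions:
 h(c) = C1*exp(4*exp(-c))


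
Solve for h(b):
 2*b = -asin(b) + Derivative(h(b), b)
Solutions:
 h(b) = C1 + b^2 + b*asin(b) + sqrt(1 - b^2)


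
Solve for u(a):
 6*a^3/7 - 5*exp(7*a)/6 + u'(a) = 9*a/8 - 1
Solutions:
 u(a) = C1 - 3*a^4/14 + 9*a^2/16 - a + 5*exp(7*a)/42


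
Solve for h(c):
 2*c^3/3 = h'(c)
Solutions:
 h(c) = C1 + c^4/6


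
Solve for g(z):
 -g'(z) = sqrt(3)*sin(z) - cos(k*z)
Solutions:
 g(z) = C1 + sqrt(3)*cos(z) + sin(k*z)/k


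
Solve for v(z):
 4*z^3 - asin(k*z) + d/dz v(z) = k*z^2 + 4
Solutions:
 v(z) = C1 + k*z^3/3 - z^4 + 4*z + Piecewise((z*asin(k*z) + sqrt(-k^2*z^2 + 1)/k, Ne(k, 0)), (0, True))


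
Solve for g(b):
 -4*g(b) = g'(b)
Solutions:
 g(b) = C1*exp(-4*b)


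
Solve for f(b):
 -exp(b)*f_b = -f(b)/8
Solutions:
 f(b) = C1*exp(-exp(-b)/8)


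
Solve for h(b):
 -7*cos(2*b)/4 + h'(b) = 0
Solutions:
 h(b) = C1 + 7*sin(2*b)/8


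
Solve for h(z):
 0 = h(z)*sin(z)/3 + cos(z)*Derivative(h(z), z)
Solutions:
 h(z) = C1*cos(z)^(1/3)


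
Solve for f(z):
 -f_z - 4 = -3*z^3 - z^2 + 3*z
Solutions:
 f(z) = C1 + 3*z^4/4 + z^3/3 - 3*z^2/2 - 4*z


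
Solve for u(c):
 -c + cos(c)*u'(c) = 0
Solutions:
 u(c) = C1 + Integral(c/cos(c), c)


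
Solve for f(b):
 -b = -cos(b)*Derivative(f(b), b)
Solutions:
 f(b) = C1 + Integral(b/cos(b), b)


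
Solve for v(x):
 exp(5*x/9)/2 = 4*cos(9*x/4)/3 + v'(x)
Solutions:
 v(x) = C1 + 9*exp(5*x/9)/10 - 16*sin(9*x/4)/27


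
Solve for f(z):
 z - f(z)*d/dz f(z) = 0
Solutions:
 f(z) = -sqrt(C1 + z^2)
 f(z) = sqrt(C1 + z^2)


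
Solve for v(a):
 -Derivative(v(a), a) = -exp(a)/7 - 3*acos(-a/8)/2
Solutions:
 v(a) = C1 + 3*a*acos(-a/8)/2 + 3*sqrt(64 - a^2)/2 + exp(a)/7


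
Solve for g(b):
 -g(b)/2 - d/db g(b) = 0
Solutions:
 g(b) = C1*exp(-b/2)


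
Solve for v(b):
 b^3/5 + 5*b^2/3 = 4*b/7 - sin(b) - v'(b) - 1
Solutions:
 v(b) = C1 - b^4/20 - 5*b^3/9 + 2*b^2/7 - b + cos(b)


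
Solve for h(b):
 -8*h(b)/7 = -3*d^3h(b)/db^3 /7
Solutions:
 h(b) = C3*exp(2*3^(2/3)*b/3) + (C1*sin(3^(1/6)*b) + C2*cos(3^(1/6)*b))*exp(-3^(2/3)*b/3)


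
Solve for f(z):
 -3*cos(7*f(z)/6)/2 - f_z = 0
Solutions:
 3*z/2 - 3*log(sin(7*f(z)/6) - 1)/7 + 3*log(sin(7*f(z)/6) + 1)/7 = C1


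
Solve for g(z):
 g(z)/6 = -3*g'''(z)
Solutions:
 g(z) = C3*exp(z*(-12^(1/3) + 3*2^(2/3)*3^(1/3))/24)*sin(2^(2/3)*3^(5/6)*z/12) + C4*exp(z*(-12^(1/3) + 3*2^(2/3)*3^(1/3))/24)*cos(2^(2/3)*3^(5/6)*z/12) + C5*exp(-z*(12^(1/3) + 3*2^(2/3)*3^(1/3))/24) + (C1*sin(2^(2/3)*3^(5/6)*z/12) + C2*cos(2^(2/3)*3^(5/6)*z/12))*exp(12^(1/3)*z/12)


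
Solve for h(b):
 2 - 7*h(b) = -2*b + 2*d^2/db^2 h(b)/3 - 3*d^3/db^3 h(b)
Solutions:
 h(b) = C1*exp(b*(-2^(2/3)*(81*sqrt(321713) + 45943)^(1/3) - 8*2^(1/3)/(81*sqrt(321713) + 45943)^(1/3) + 8)/108)*sin(2^(1/3)*sqrt(3)*b*(-2^(1/3)*(81*sqrt(321713) + 45943)^(1/3) + 8/(81*sqrt(321713) + 45943)^(1/3))/108) + C2*exp(b*(-2^(2/3)*(81*sqrt(321713) + 45943)^(1/3) - 8*2^(1/3)/(81*sqrt(321713) + 45943)^(1/3) + 8)/108)*cos(2^(1/3)*sqrt(3)*b*(-2^(1/3)*(81*sqrt(321713) + 45943)^(1/3) + 8/(81*sqrt(321713) + 45943)^(1/3))/108) + C3*exp(b*(8*2^(1/3)/(81*sqrt(321713) + 45943)^(1/3) + 4 + 2^(2/3)*(81*sqrt(321713) + 45943)^(1/3))/54) + 2*b/7 + 2/7


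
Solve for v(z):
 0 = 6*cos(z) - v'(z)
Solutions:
 v(z) = C1 + 6*sin(z)


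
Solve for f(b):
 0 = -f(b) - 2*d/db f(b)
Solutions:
 f(b) = C1*exp(-b/2)


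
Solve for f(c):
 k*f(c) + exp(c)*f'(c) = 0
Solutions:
 f(c) = C1*exp(k*exp(-c))


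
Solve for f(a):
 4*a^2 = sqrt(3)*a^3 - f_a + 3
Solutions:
 f(a) = C1 + sqrt(3)*a^4/4 - 4*a^3/3 + 3*a


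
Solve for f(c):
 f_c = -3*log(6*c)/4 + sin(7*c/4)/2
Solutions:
 f(c) = C1 - 3*c*log(c)/4 - 3*c*log(6)/4 + 3*c/4 - 2*cos(7*c/4)/7


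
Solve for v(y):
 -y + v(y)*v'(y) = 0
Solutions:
 v(y) = -sqrt(C1 + y^2)
 v(y) = sqrt(C1 + y^2)


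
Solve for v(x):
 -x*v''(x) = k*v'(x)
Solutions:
 v(x) = C1 + x^(1 - re(k))*(C2*sin(log(x)*Abs(im(k))) + C3*cos(log(x)*im(k)))


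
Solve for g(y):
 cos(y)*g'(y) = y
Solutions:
 g(y) = C1 + Integral(y/cos(y), y)


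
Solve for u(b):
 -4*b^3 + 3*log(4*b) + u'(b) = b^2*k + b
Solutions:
 u(b) = C1 + b^4 + b^3*k/3 + b^2/2 - 3*b*log(b) - b*log(64) + 3*b


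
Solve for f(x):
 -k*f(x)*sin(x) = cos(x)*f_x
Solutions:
 f(x) = C1*exp(k*log(cos(x)))


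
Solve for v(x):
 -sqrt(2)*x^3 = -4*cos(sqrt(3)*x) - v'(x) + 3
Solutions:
 v(x) = C1 + sqrt(2)*x^4/4 + 3*x - 4*sqrt(3)*sin(sqrt(3)*x)/3


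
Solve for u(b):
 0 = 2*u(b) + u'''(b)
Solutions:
 u(b) = C3*exp(-2^(1/3)*b) + (C1*sin(2^(1/3)*sqrt(3)*b/2) + C2*cos(2^(1/3)*sqrt(3)*b/2))*exp(2^(1/3)*b/2)


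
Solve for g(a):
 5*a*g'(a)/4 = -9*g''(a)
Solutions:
 g(a) = C1 + C2*erf(sqrt(10)*a/12)


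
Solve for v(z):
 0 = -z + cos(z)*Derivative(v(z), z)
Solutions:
 v(z) = C1 + Integral(z/cos(z), z)


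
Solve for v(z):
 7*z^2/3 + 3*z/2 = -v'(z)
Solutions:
 v(z) = C1 - 7*z^3/9 - 3*z^2/4


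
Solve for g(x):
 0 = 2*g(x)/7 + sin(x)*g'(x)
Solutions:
 g(x) = C1*(cos(x) + 1)^(1/7)/(cos(x) - 1)^(1/7)


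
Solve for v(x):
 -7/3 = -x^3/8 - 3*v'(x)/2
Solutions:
 v(x) = C1 - x^4/48 + 14*x/9


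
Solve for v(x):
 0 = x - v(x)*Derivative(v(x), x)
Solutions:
 v(x) = -sqrt(C1 + x^2)
 v(x) = sqrt(C1 + x^2)


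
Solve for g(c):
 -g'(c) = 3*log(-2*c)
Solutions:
 g(c) = C1 - 3*c*log(-c) + 3*c*(1 - log(2))


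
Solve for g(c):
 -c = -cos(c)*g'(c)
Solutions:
 g(c) = C1 + Integral(c/cos(c), c)


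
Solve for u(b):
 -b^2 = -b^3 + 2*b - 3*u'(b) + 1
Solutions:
 u(b) = C1 - b^4/12 + b^3/9 + b^2/3 + b/3


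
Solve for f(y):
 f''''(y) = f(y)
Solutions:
 f(y) = C1*exp(-y) + C2*exp(y) + C3*sin(y) + C4*cos(y)


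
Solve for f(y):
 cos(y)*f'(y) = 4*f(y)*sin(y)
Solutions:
 f(y) = C1/cos(y)^4


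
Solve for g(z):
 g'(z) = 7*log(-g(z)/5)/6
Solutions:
 -6*Integral(1/(log(-_y) - log(5)), (_y, g(z)))/7 = C1 - z


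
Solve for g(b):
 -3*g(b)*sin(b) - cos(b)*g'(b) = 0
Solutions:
 g(b) = C1*cos(b)^3


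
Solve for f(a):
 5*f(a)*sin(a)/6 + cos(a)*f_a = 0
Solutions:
 f(a) = C1*cos(a)^(5/6)


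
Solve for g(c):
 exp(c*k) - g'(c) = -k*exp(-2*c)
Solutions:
 g(c) = C1 - k*exp(-2*c)/2 + exp(c*k)/k


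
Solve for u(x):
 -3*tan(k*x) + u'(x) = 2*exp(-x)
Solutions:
 u(x) = C1 - Piecewise((2*exp(-x) - 3*log(tan(k*x)^2 + 1)/(2*k), Ne(k, 0)), (2*exp(-x), True))


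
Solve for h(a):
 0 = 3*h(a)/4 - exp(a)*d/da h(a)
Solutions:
 h(a) = C1*exp(-3*exp(-a)/4)


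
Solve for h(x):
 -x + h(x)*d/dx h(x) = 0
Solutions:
 h(x) = -sqrt(C1 + x^2)
 h(x) = sqrt(C1 + x^2)


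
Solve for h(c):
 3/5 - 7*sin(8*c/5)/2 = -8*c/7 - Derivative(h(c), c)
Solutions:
 h(c) = C1 - 4*c^2/7 - 3*c/5 - 35*cos(8*c/5)/16


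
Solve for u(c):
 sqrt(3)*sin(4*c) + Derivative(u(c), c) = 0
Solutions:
 u(c) = C1 + sqrt(3)*cos(4*c)/4


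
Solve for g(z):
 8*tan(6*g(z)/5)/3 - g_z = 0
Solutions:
 g(z) = -5*asin(C1*exp(16*z/5))/6 + 5*pi/6
 g(z) = 5*asin(C1*exp(16*z/5))/6


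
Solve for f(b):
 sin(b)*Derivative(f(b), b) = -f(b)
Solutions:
 f(b) = C1*sqrt(cos(b) + 1)/sqrt(cos(b) - 1)


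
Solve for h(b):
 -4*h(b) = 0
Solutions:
 h(b) = 0


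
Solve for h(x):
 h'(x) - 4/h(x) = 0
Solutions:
 h(x) = -sqrt(C1 + 8*x)
 h(x) = sqrt(C1 + 8*x)


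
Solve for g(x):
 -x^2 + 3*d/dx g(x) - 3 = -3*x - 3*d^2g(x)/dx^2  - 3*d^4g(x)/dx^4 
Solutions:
 g(x) = C1 + C2*exp(6^(1/3)*x*(-2*3^(1/3)/(9 + sqrt(93))^(1/3) + 2^(1/3)*(9 + sqrt(93))^(1/3))/12)*sin(2^(1/3)*3^(1/6)*x*(6/(9 + sqrt(93))^(1/3) + 2^(1/3)*3^(2/3)*(9 + sqrt(93))^(1/3))/12) + C3*exp(6^(1/3)*x*(-2*3^(1/3)/(9 + sqrt(93))^(1/3) + 2^(1/3)*(9 + sqrt(93))^(1/3))/12)*cos(2^(1/3)*3^(1/6)*x*(6/(9 + sqrt(93))^(1/3) + 2^(1/3)*3^(2/3)*(9 + sqrt(93))^(1/3))/12) + C4*exp(-6^(1/3)*x*(-2*3^(1/3)/(9 + sqrt(93))^(1/3) + 2^(1/3)*(9 + sqrt(93))^(1/3))/6) + x^3/9 - 5*x^2/6 + 8*x/3


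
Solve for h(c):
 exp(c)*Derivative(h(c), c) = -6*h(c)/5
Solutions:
 h(c) = C1*exp(6*exp(-c)/5)


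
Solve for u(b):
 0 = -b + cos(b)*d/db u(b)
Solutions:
 u(b) = C1 + Integral(b/cos(b), b)


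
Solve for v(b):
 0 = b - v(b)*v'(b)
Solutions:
 v(b) = -sqrt(C1 + b^2)
 v(b) = sqrt(C1 + b^2)


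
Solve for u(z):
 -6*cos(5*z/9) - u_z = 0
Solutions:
 u(z) = C1 - 54*sin(5*z/9)/5


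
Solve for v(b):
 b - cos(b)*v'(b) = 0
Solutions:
 v(b) = C1 + Integral(b/cos(b), b)


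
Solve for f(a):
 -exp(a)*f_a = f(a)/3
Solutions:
 f(a) = C1*exp(exp(-a)/3)


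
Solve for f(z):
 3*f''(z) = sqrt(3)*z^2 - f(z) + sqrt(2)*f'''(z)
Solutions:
 f(z) = C1*exp(z*(-2^(1/3)*(sqrt(6) + 2*sqrt(2))^(1/3) - 2^(2/3)/(sqrt(6) + 2*sqrt(2))^(1/3) + 2*sqrt(2))/4)*sin(2^(1/3)*sqrt(3)*z*(-(sqrt(6) + 2*sqrt(2))^(1/3) + 2^(1/3)/(sqrt(6) + 2*sqrt(2))^(1/3))/4) + C2*exp(z*(-2^(1/3)*(sqrt(6) + 2*sqrt(2))^(1/3) - 2^(2/3)/(sqrt(6) + 2*sqrt(2))^(1/3) + 2*sqrt(2))/4)*cos(2^(1/3)*sqrt(3)*z*(-(sqrt(6) + 2*sqrt(2))^(1/3) + 2^(1/3)/(sqrt(6) + 2*sqrt(2))^(1/3))/4) + C3*exp(z*(2^(2/3)/(sqrt(6) + 2*sqrt(2))^(1/3) + sqrt(2) + 2^(1/3)*(sqrt(6) + 2*sqrt(2))^(1/3))/2) + sqrt(3)*z^2 - 6*sqrt(3)


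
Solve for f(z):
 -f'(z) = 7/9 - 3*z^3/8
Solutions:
 f(z) = C1 + 3*z^4/32 - 7*z/9


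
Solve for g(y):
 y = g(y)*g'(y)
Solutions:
 g(y) = -sqrt(C1 + y^2)
 g(y) = sqrt(C1 + y^2)


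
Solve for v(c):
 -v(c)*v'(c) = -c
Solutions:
 v(c) = -sqrt(C1 + c^2)
 v(c) = sqrt(C1 + c^2)


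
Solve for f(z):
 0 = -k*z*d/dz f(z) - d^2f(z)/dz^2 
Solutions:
 f(z) = Piecewise((-sqrt(2)*sqrt(pi)*C1*erf(sqrt(2)*sqrt(k)*z/2)/(2*sqrt(k)) - C2, (k > 0) | (k < 0)), (-C1*z - C2, True))


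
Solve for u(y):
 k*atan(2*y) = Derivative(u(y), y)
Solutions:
 u(y) = C1 + k*(y*atan(2*y) - log(4*y^2 + 1)/4)


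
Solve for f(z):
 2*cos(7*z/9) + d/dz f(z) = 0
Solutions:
 f(z) = C1 - 18*sin(7*z/9)/7


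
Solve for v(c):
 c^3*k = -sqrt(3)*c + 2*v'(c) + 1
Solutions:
 v(c) = C1 + c^4*k/8 + sqrt(3)*c^2/4 - c/2


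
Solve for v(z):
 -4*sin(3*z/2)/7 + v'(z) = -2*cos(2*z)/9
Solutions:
 v(z) = C1 - sin(2*z)/9 - 8*cos(3*z/2)/21


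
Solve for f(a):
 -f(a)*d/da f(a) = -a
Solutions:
 f(a) = -sqrt(C1 + a^2)
 f(a) = sqrt(C1 + a^2)


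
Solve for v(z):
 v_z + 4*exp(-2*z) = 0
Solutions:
 v(z) = C1 + 2*exp(-2*z)


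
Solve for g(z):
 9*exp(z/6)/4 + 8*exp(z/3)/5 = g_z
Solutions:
 g(z) = C1 + 27*exp(z/6)/2 + 24*exp(z/3)/5


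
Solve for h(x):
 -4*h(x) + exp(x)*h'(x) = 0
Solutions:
 h(x) = C1*exp(-4*exp(-x))


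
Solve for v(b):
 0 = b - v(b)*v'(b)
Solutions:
 v(b) = -sqrt(C1 + b^2)
 v(b) = sqrt(C1 + b^2)


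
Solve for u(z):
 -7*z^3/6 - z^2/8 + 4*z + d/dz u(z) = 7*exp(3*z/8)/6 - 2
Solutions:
 u(z) = C1 + 7*z^4/24 + z^3/24 - 2*z^2 - 2*z + 28*exp(3*z/8)/9


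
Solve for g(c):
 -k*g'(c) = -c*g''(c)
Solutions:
 g(c) = C1 + c^(re(k) + 1)*(C2*sin(log(c)*Abs(im(k))) + C3*cos(log(c)*im(k)))


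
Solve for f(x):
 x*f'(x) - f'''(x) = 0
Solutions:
 f(x) = C1 + Integral(C2*airyai(x) + C3*airybi(x), x)


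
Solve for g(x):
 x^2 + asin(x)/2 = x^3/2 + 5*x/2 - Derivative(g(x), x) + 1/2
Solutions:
 g(x) = C1 + x^4/8 - x^3/3 + 5*x^2/4 - x*asin(x)/2 + x/2 - sqrt(1 - x^2)/2


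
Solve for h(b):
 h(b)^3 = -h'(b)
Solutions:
 h(b) = -sqrt(2)*sqrt(-1/(C1 - b))/2
 h(b) = sqrt(2)*sqrt(-1/(C1 - b))/2


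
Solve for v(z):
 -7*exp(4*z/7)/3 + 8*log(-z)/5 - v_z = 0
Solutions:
 v(z) = C1 + 8*z*log(-z)/5 - 8*z/5 - 49*exp(4*z/7)/12


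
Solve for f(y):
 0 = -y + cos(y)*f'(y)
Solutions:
 f(y) = C1 + Integral(y/cos(y), y)


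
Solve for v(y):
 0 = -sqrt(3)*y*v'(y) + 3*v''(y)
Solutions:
 v(y) = C1 + C2*erfi(sqrt(2)*3^(3/4)*y/6)


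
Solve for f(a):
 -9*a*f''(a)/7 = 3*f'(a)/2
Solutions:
 f(a) = C1 + C2/a^(1/6)


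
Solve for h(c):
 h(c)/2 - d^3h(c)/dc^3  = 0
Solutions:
 h(c) = C3*exp(2^(2/3)*c/2) + (C1*sin(2^(2/3)*sqrt(3)*c/4) + C2*cos(2^(2/3)*sqrt(3)*c/4))*exp(-2^(2/3)*c/4)


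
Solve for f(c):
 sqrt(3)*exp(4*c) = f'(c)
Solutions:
 f(c) = C1 + sqrt(3)*exp(4*c)/4


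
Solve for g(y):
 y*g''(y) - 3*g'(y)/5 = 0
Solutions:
 g(y) = C1 + C2*y^(8/5)


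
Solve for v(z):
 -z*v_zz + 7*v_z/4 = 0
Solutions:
 v(z) = C1 + C2*z^(11/4)


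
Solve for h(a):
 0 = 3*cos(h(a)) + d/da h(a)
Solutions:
 h(a) = pi - asin((C1 + exp(6*a))/(C1 - exp(6*a)))
 h(a) = asin((C1 + exp(6*a))/(C1 - exp(6*a)))


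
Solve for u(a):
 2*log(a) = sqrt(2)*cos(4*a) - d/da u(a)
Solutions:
 u(a) = C1 - 2*a*log(a) + 2*a + sqrt(2)*sin(4*a)/4


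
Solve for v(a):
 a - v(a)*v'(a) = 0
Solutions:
 v(a) = -sqrt(C1 + a^2)
 v(a) = sqrt(C1 + a^2)


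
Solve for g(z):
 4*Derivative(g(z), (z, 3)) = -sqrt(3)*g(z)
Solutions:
 g(z) = C3*exp(-2^(1/3)*3^(1/6)*z/2) + (C1*sin(2^(1/3)*3^(2/3)*z/4) + C2*cos(2^(1/3)*3^(2/3)*z/4))*exp(2^(1/3)*3^(1/6)*z/4)


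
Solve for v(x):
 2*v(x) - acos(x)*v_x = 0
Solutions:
 v(x) = C1*exp(2*Integral(1/acos(x), x))


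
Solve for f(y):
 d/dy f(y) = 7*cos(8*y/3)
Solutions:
 f(y) = C1 + 21*sin(8*y/3)/8


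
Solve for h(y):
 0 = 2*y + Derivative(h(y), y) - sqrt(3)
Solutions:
 h(y) = C1 - y^2 + sqrt(3)*y


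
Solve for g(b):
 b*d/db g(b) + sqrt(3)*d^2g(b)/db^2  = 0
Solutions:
 g(b) = C1 + C2*erf(sqrt(2)*3^(3/4)*b/6)


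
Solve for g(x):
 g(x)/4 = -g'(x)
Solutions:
 g(x) = C1*exp(-x/4)


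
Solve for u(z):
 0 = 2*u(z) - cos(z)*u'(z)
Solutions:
 u(z) = C1*(sin(z) + 1)/(sin(z) - 1)


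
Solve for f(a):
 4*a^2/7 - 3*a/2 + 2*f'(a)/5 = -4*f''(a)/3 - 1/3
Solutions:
 f(a) = C1 + C2*exp(-3*a/10) - 10*a^3/21 + 1115*a^2/168 - 2840*a/63


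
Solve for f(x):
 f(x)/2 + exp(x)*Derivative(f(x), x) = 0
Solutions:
 f(x) = C1*exp(exp(-x)/2)


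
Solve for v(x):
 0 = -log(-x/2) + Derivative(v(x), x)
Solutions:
 v(x) = C1 + x*log(-x) + x*(-1 - log(2))


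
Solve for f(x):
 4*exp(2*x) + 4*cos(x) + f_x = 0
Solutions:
 f(x) = C1 - 2*exp(2*x) - 4*sin(x)


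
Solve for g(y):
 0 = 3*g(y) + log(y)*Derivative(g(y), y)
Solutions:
 g(y) = C1*exp(-3*li(y))


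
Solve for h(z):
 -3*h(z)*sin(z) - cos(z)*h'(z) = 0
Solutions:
 h(z) = C1*cos(z)^3


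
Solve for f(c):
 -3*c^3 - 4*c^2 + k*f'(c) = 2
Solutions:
 f(c) = C1 + 3*c^4/(4*k) + 4*c^3/(3*k) + 2*c/k


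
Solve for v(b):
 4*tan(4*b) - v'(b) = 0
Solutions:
 v(b) = C1 - log(cos(4*b))


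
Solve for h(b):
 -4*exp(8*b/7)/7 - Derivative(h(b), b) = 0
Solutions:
 h(b) = C1 - exp(8*b/7)/2


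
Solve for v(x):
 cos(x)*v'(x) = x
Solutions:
 v(x) = C1 + Integral(x/cos(x), x)


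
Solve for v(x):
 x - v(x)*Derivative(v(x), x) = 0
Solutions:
 v(x) = -sqrt(C1 + x^2)
 v(x) = sqrt(C1 + x^2)


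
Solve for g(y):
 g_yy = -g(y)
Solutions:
 g(y) = C1*sin(y) + C2*cos(y)


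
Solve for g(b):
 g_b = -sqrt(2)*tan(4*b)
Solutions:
 g(b) = C1 + sqrt(2)*log(cos(4*b))/4


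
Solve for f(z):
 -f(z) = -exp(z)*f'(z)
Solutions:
 f(z) = C1*exp(-exp(-z))


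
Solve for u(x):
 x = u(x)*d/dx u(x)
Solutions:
 u(x) = -sqrt(C1 + x^2)
 u(x) = sqrt(C1 + x^2)


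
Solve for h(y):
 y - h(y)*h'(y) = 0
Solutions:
 h(y) = -sqrt(C1 + y^2)
 h(y) = sqrt(C1 + y^2)


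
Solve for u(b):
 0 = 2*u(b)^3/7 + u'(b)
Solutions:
 u(b) = -sqrt(14)*sqrt(-1/(C1 - 2*b))/2
 u(b) = sqrt(14)*sqrt(-1/(C1 - 2*b))/2


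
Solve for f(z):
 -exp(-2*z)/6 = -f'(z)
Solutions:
 f(z) = C1 - exp(-2*z)/12


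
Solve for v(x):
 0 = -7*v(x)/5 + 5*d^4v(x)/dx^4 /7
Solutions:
 v(x) = C1*exp(-sqrt(35)*x/5) + C2*exp(sqrt(35)*x/5) + C3*sin(sqrt(35)*x/5) + C4*cos(sqrt(35)*x/5)


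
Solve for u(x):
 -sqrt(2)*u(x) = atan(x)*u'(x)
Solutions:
 u(x) = C1*exp(-sqrt(2)*Integral(1/atan(x), x))


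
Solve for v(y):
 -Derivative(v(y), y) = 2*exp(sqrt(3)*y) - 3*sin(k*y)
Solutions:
 v(y) = C1 - 2*sqrt(3)*exp(sqrt(3)*y)/3 - 3*cos(k*y)/k


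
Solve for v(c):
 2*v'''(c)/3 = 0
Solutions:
 v(c) = C1 + C2*c + C3*c^2


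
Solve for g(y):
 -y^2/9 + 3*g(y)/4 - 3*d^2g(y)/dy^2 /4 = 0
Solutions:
 g(y) = C1*exp(-y) + C2*exp(y) + 4*y^2/27 + 8/27


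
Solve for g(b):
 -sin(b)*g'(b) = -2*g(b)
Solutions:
 g(b) = C1*(cos(b) - 1)/(cos(b) + 1)


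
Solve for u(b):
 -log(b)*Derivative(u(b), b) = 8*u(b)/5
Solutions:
 u(b) = C1*exp(-8*li(b)/5)


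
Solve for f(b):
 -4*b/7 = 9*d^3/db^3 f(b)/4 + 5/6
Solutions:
 f(b) = C1 + C2*b + C3*b^2 - 2*b^4/189 - 5*b^3/81


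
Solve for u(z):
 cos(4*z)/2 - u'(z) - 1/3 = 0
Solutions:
 u(z) = C1 - z/3 + sin(4*z)/8


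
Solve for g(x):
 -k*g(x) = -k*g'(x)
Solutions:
 g(x) = C1*exp(x)


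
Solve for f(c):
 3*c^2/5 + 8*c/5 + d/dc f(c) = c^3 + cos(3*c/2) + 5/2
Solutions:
 f(c) = C1 + c^4/4 - c^3/5 - 4*c^2/5 + 5*c/2 + 2*sin(3*c/2)/3


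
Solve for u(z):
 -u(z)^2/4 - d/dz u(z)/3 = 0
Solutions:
 u(z) = 4/(C1 + 3*z)


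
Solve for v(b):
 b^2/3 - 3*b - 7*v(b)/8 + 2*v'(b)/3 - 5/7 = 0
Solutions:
 v(b) = C1*exp(21*b/16) + 8*b^2/21 - 1256*b/441 - 27656/9261


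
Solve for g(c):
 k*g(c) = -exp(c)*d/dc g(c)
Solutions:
 g(c) = C1*exp(k*exp(-c))


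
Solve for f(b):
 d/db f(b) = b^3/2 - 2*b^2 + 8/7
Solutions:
 f(b) = C1 + b^4/8 - 2*b^3/3 + 8*b/7


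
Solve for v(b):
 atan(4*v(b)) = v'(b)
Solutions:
 Integral(1/atan(4*_y), (_y, v(b))) = C1 + b


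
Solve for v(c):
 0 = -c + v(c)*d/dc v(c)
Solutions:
 v(c) = -sqrt(C1 + c^2)
 v(c) = sqrt(C1 + c^2)


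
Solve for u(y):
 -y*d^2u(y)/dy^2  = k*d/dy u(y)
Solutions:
 u(y) = C1 + y^(1 - re(k))*(C2*sin(log(y)*Abs(im(k))) + C3*cos(log(y)*im(k)))


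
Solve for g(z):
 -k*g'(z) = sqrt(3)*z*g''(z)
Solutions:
 g(z) = C1 + z^(-sqrt(3)*re(k)/3 + 1)*(C2*sin(sqrt(3)*log(z)*Abs(im(k))/3) + C3*cos(sqrt(3)*log(z)*im(k)/3))


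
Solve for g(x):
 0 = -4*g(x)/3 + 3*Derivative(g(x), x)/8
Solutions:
 g(x) = C1*exp(32*x/9)


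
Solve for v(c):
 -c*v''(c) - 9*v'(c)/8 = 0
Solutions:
 v(c) = C1 + C2/c^(1/8)


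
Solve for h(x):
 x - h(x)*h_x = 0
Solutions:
 h(x) = -sqrt(C1 + x^2)
 h(x) = sqrt(C1 + x^2)


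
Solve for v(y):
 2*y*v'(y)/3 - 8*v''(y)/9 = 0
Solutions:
 v(y) = C1 + C2*erfi(sqrt(6)*y/4)


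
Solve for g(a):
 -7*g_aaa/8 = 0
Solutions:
 g(a) = C1 + C2*a + C3*a^2


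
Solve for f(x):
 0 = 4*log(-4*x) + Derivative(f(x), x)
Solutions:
 f(x) = C1 - 4*x*log(-x) + 4*x*(1 - 2*log(2))


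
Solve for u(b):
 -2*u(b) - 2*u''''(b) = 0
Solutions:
 u(b) = (C1*sin(sqrt(2)*b/2) + C2*cos(sqrt(2)*b/2))*exp(-sqrt(2)*b/2) + (C3*sin(sqrt(2)*b/2) + C4*cos(sqrt(2)*b/2))*exp(sqrt(2)*b/2)


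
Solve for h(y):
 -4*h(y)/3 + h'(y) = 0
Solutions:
 h(y) = C1*exp(4*y/3)


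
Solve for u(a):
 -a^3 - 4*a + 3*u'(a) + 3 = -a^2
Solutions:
 u(a) = C1 + a^4/12 - a^3/9 + 2*a^2/3 - a


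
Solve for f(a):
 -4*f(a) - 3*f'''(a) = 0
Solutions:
 f(a) = C3*exp(-6^(2/3)*a/3) + (C1*sin(2^(2/3)*3^(1/6)*a/2) + C2*cos(2^(2/3)*3^(1/6)*a/2))*exp(6^(2/3)*a/6)


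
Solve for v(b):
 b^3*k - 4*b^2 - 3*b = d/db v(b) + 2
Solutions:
 v(b) = C1 + b^4*k/4 - 4*b^3/3 - 3*b^2/2 - 2*b


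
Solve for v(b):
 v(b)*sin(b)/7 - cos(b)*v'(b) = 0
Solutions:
 v(b) = C1/cos(b)^(1/7)


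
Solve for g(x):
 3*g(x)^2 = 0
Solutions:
 g(x) = 0


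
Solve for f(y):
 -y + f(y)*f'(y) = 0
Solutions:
 f(y) = -sqrt(C1 + y^2)
 f(y) = sqrt(C1 + y^2)


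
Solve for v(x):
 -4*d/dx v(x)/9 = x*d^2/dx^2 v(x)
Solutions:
 v(x) = C1 + C2*x^(5/9)


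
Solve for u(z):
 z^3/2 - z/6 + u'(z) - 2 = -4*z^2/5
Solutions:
 u(z) = C1 - z^4/8 - 4*z^3/15 + z^2/12 + 2*z


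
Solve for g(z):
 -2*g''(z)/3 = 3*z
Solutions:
 g(z) = C1 + C2*z - 3*z^3/4


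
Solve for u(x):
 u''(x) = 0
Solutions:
 u(x) = C1 + C2*x


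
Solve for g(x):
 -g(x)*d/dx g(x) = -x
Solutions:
 g(x) = -sqrt(C1 + x^2)
 g(x) = sqrt(C1 + x^2)


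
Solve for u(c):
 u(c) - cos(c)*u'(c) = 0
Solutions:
 u(c) = C1*sqrt(sin(c) + 1)/sqrt(sin(c) - 1)


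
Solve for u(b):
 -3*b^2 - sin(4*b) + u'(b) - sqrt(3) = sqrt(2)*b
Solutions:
 u(b) = C1 + b^3 + sqrt(2)*b^2/2 + sqrt(3)*b - cos(4*b)/4


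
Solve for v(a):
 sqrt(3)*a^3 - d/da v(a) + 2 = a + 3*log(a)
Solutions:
 v(a) = C1 + sqrt(3)*a^4/4 - a^2/2 - 3*a*log(a) + 5*a


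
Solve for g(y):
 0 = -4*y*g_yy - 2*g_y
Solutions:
 g(y) = C1 + C2*sqrt(y)


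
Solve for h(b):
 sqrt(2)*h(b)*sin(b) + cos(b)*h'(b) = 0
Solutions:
 h(b) = C1*cos(b)^(sqrt(2))


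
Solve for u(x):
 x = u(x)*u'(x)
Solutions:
 u(x) = -sqrt(C1 + x^2)
 u(x) = sqrt(C1 + x^2)


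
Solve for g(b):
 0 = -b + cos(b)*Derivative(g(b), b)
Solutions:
 g(b) = C1 + Integral(b/cos(b), b)


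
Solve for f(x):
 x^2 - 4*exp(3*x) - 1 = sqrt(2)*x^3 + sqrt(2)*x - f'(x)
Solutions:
 f(x) = C1 + sqrt(2)*x^4/4 - x^3/3 + sqrt(2)*x^2/2 + x + 4*exp(3*x)/3


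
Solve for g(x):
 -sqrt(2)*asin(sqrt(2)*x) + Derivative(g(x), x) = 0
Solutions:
 g(x) = C1 + sqrt(2)*(x*asin(sqrt(2)*x) + sqrt(2)*sqrt(1 - 2*x^2)/2)


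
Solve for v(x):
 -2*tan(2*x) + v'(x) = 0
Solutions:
 v(x) = C1 - log(cos(2*x))


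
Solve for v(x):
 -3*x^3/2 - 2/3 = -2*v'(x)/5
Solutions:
 v(x) = C1 + 15*x^4/16 + 5*x/3


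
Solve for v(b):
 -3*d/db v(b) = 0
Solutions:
 v(b) = C1


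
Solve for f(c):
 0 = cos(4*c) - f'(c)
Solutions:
 f(c) = C1 + sin(4*c)/4


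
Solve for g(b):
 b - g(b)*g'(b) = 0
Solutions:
 g(b) = -sqrt(C1 + b^2)
 g(b) = sqrt(C1 + b^2)


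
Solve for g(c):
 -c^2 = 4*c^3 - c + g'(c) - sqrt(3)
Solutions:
 g(c) = C1 - c^4 - c^3/3 + c^2/2 + sqrt(3)*c


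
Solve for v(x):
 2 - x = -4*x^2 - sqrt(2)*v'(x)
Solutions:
 v(x) = C1 - 2*sqrt(2)*x^3/3 + sqrt(2)*x^2/4 - sqrt(2)*x


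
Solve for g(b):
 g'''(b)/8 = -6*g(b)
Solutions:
 g(b) = C3*exp(-2*6^(1/3)*b) + (C1*sin(2^(1/3)*3^(5/6)*b) + C2*cos(2^(1/3)*3^(5/6)*b))*exp(6^(1/3)*b)


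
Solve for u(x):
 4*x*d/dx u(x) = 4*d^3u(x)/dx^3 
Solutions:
 u(x) = C1 + Integral(C2*airyai(x) + C3*airybi(x), x)


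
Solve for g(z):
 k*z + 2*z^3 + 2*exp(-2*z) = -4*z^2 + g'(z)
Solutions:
 g(z) = C1 + k*z^2/2 + z^4/2 + 4*z^3/3 - exp(-2*z)


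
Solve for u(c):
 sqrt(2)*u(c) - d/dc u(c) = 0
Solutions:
 u(c) = C1*exp(sqrt(2)*c)


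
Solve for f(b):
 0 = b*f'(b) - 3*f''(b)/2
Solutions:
 f(b) = C1 + C2*erfi(sqrt(3)*b/3)


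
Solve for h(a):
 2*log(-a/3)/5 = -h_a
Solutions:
 h(a) = C1 - 2*a*log(-a)/5 + 2*a*(1 + log(3))/5


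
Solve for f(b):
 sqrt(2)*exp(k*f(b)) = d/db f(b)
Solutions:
 f(b) = Piecewise((log(-1/(C1*k + sqrt(2)*b*k))/k, Ne(k, 0)), (nan, True))
 f(b) = Piecewise((C1 + sqrt(2)*b, Eq(k, 0)), (nan, True))


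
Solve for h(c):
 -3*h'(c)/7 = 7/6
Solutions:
 h(c) = C1 - 49*c/18


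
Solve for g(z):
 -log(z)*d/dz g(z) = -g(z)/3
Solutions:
 g(z) = C1*exp(li(z)/3)


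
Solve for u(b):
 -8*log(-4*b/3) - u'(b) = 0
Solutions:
 u(b) = C1 - 8*b*log(-b) + 8*b*(-2*log(2) + 1 + log(3))


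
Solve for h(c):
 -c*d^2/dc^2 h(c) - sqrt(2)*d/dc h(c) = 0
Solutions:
 h(c) = C1 + C2*c^(1 - sqrt(2))


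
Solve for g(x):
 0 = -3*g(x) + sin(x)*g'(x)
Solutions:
 g(x) = C1*(cos(x) - 1)^(3/2)/(cos(x) + 1)^(3/2)


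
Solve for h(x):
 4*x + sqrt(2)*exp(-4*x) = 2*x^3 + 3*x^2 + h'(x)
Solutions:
 h(x) = C1 - x^4/2 - x^3 + 2*x^2 - sqrt(2)*exp(-4*x)/4


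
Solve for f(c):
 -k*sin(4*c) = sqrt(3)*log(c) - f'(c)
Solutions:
 f(c) = C1 + sqrt(3)*c*(log(c) - 1) - k*cos(4*c)/4


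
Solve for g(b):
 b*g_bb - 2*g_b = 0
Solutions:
 g(b) = C1 + C2*b^3
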